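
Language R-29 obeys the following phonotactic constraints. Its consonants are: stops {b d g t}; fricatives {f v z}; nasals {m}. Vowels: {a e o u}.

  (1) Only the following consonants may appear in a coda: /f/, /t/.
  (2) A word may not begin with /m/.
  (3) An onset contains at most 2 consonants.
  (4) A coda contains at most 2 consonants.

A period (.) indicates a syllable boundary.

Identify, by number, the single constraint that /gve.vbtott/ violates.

3

/gve.vbtott/: syllable 2 onset /vbt/ has 3 consonants (> 2).
This is a violation of constraint 3: "An onset contains at most 2 consonants."
The remaining constraints (1, 2, 4) are satisfied.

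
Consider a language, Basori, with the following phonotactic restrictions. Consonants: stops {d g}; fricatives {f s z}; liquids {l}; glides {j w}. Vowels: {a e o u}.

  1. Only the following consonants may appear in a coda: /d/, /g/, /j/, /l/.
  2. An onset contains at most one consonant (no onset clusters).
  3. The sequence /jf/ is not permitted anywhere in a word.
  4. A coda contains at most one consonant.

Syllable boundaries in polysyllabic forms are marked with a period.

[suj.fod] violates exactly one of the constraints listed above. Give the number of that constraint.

3

[suj.fod]: contains banned sequence /jf/.
This is a violation of constraint 3: "The sequence /jf/ is not permitted anywhere in a word."
The remaining constraints (1, 2, 4) are satisfied.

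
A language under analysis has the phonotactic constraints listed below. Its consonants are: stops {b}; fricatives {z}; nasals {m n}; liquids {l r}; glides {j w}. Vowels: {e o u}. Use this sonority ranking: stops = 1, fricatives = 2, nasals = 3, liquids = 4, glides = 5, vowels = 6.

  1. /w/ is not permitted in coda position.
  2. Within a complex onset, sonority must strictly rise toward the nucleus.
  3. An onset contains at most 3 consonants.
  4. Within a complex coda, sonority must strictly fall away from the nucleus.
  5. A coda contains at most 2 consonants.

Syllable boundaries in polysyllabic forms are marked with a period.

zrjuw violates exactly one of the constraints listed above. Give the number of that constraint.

1

zrjuw: syllable 1 coda contains /w/.
This is a violation of constraint 1: "/w/ is not permitted in coda position."
The remaining constraints (2, 3, 4, 5) are satisfied.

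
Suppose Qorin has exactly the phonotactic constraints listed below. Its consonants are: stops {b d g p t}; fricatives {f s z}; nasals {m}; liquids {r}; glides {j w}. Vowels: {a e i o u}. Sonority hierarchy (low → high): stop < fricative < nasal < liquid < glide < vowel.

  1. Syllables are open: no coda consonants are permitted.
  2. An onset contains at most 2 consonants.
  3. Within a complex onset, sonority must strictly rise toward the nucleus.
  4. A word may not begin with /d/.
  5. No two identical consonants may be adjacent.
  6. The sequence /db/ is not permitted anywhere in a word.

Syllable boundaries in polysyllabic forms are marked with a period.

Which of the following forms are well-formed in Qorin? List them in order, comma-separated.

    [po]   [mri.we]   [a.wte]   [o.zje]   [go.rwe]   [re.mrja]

[po], [mri.we], [o.zje], [go.rwe]

[po] — σ1 onset /p/, coda /∅/ ok → well-formed
[mri.we] — σ1 onset /mr/ (3→4 rises), coda /∅/ ok; σ2 onset /w/, coda /∅/ ok → well-formed
[a.wte] — violates constraint 3: syllable 2 onset /wt/: /w/ (glide, 5) → /t/ (stop, 1) does not rise → ill-formed
[o.zje] — σ1 onset /∅/, coda /∅/ ok; σ2 onset /zj/ (2→5 rises), coda /∅/ ok → well-formed
[go.rwe] — σ1 onset /g/, coda /∅/ ok; σ2 onset /rw/ (4→5 rises), coda /∅/ ok → well-formed
[re.mrja] — violates constraint 2: syllable 2 onset /mrj/ has 3 consonants (> 2) → ill-formed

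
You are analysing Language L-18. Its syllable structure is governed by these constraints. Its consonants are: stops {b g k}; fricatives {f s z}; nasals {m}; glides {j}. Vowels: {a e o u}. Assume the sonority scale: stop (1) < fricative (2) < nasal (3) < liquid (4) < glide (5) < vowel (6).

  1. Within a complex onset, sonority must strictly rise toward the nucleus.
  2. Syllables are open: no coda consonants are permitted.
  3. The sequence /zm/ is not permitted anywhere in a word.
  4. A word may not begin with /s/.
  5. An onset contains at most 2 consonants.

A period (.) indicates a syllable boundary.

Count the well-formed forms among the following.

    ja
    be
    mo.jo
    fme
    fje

5

ja — σ1 onset /j/, coda /∅/ ok → well-formed
be — σ1 onset /b/, coda /∅/ ok → well-formed
mo.jo — σ1 onset /m/, coda /∅/ ok; σ2 onset /j/, coda /∅/ ok → well-formed
fme — σ1 onset /fm/ (2→3 rises), coda /∅/ ok → well-formed
fje — σ1 onset /fj/ (2→5 rises), coda /∅/ ok → well-formed
Well-formed: ja, be, mo.jo, fme, fje → 5.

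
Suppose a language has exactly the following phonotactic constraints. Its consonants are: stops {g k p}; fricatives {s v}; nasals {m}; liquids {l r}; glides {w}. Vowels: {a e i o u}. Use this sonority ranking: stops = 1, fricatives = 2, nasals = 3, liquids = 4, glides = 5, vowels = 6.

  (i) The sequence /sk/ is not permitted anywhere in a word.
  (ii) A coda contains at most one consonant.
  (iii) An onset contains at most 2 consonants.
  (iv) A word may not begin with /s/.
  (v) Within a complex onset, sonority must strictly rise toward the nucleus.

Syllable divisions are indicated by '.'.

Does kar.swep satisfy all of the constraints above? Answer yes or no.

kar.swep — σ1 onset /k/, coda /r/ ok; σ2 onset /sw/ (2→5 rises), coda /p/ ok → phonotactically legal

yes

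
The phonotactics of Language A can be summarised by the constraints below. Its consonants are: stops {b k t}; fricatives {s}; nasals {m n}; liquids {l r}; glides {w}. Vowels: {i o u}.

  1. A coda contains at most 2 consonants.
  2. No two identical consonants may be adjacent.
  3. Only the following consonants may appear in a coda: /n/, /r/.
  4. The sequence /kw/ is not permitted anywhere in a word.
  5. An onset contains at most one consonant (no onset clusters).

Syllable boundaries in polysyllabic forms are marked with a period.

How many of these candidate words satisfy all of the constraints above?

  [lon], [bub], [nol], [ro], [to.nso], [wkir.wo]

2

[lon] — σ1 onset /l/, coda /n/ ok → phonotactically legal
[bub] — violates constraint 3: syllable 1 coda contains /b/, which is not a licensed coda consonant → phonotactically illegal
[nol] — violates constraint 3: syllable 1 coda contains /l/, which is not a licensed coda consonant → phonotactically illegal
[ro] — σ1 onset /r/, coda /∅/ ok → phonotactically legal
[to.nso] — violates constraint 5: syllable 2 onset /ns/ has 2 consonants (> 1) → phonotactically illegal
[wkir.wo] — violates constraint 5: syllable 1 onset /wk/ has 2 consonants (> 1) → phonotactically illegal
Phonotactically legal: [lon], [ro] → 2.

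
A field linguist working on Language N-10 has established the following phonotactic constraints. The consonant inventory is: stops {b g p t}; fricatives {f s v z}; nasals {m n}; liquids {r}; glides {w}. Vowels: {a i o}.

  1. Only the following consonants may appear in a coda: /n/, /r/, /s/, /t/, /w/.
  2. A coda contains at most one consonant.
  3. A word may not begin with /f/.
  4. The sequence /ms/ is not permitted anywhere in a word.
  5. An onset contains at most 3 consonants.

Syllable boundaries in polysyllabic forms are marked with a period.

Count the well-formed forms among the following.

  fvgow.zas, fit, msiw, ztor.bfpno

fvgow.zas — violates constraint 3: word begins with /f/ → ill-formed
fit — violates constraint 3: word begins with /f/ → ill-formed
msiw — violates constraint 4: contains banned sequence /ms/ → ill-formed
ztor.bfpno — violates constraint 5: syllable 2 onset /bfpn/ has 4 consonants (> 3) → ill-formed
No form is well-formed → 0.

0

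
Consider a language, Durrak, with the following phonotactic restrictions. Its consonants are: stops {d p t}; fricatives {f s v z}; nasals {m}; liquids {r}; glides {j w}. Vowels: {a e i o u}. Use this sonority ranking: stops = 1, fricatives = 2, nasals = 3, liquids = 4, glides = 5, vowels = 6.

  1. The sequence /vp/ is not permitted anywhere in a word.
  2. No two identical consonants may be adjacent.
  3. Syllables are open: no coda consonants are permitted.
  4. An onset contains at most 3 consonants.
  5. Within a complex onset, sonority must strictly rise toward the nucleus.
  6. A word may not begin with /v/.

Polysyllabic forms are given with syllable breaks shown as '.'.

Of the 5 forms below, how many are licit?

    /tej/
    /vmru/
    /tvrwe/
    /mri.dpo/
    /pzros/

/tej/ — violates constraint 3: syllable 1 coda /j/ has 1 consonant (> 0) → illicit
/vmru/ — violates constraint 6: word begins with /v/ → illicit
/tvrwe/ — violates constraint 4: syllable 1 onset /tvrw/ has 4 consonants (> 3) → illicit
/mri.dpo/ — violates constraint 5: syllable 2 onset /dp/: /d/ (stop, 1) → /p/ (stop, 1) does not rise → illicit
/pzros/ — violates constraint 3: syllable 1 coda /s/ has 1 consonant (> 0) → illicit
No form is licit → 0.

0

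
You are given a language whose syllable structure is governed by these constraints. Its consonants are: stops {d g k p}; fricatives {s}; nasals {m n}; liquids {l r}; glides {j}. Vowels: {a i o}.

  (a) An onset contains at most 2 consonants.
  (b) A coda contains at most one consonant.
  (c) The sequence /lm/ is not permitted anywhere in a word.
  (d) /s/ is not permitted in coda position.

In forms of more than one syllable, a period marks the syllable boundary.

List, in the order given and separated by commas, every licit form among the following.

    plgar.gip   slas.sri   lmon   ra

ra

plgar.gip — violates constraint (a): syllable 1 onset /plg/ has 3 consonants (> 2) → illicit
slas.sri — violates constraint (d): syllable 1 coda contains /s/ → illicit
lmon — violates constraint (c): contains banned sequence /lm/ → illicit
ra — σ1 onset /r/, coda /∅/ ok → licit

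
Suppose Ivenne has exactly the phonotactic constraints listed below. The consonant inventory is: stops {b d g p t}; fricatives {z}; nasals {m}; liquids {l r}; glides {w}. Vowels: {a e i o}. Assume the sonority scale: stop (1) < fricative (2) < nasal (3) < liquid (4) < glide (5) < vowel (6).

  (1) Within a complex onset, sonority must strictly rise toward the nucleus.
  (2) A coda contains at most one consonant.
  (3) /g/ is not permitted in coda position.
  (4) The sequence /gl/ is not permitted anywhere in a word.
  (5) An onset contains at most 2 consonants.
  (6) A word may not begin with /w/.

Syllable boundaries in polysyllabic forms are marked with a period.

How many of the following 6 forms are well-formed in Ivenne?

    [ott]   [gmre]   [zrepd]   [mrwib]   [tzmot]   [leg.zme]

0

[ott] — violates constraint 2: syllable 1 coda /tt/ has 2 consonants (> 1) → ill-formed
[gmre] — violates constraint 5: syllable 1 onset /gmr/ has 3 consonants (> 2) → ill-formed
[zrepd] — violates constraint 2: syllable 1 coda /pd/ has 2 consonants (> 1) → ill-formed
[mrwib] — violates constraint 5: syllable 1 onset /mrw/ has 3 consonants (> 2) → ill-formed
[tzmot] — violates constraint 5: syllable 1 onset /tzm/ has 3 consonants (> 2) → ill-formed
[leg.zme] — violates constraint 3: syllable 1 coda contains /g/ → ill-formed
No form is well-formed → 0.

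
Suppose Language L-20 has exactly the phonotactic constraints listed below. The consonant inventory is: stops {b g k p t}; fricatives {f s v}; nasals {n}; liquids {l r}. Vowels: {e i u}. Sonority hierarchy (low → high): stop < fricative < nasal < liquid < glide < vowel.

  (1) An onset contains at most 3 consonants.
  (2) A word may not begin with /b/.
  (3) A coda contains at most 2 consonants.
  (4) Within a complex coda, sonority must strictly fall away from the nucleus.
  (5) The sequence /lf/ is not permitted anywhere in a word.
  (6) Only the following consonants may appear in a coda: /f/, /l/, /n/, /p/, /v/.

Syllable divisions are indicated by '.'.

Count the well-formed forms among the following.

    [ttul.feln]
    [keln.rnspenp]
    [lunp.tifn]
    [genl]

0

[ttul.feln] — violates constraint 5: contains banned sequence /lf/ → ill-formed
[keln.rnspenp] — violates constraint 1: syllable 2 onset /rnsp/ has 4 consonants (> 3) → ill-formed
[lunp.tifn] — violates constraint 4: syllable 2 coda /fn/: /f/ (fricative, 2) → /n/ (nasal, 3) does not fall → ill-formed
[genl] — violates constraint 4: syllable 1 coda /nl/: /n/ (nasal, 3) → /l/ (liquid, 4) does not fall → ill-formed
No form is well-formed → 0.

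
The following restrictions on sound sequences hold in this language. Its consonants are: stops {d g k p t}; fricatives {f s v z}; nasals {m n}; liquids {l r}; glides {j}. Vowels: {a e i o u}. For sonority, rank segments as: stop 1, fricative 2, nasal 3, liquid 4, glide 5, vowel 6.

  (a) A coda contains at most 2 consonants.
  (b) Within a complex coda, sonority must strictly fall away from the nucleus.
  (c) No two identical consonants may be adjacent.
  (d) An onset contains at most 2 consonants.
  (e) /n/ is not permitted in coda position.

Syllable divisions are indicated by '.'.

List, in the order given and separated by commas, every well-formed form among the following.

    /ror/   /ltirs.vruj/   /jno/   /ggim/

/ror/ — σ1 onset /r/, coda /r/ ok → well-formed
/ltirs.vruj/ — σ1 onset /lt/ (2C), coda /rs/ (4→2 falls) ok; σ2 onset /vr/ (2C), coda /j/ ok → well-formed
/jno/ — σ1 onset /jn/ (2C), coda /∅/ ok → well-formed
/ggim/ — violates constraint (c): adjacent identical consonants /gg/ → ill-formed

/ror/, /ltirs.vruj/, /jno/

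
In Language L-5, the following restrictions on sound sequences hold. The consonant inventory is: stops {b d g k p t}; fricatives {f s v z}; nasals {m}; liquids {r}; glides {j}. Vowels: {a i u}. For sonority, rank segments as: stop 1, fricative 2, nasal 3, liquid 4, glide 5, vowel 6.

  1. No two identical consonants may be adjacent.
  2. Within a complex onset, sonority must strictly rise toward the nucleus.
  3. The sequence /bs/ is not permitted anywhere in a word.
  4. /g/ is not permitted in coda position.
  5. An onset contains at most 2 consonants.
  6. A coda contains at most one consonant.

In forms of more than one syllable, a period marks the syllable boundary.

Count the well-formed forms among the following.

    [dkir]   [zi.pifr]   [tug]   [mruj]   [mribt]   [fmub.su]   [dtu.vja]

1

[dkir] — violates constraint 2: syllable 1 onset /dk/: /d/ (stop, 1) → /k/ (stop, 1) does not rise → ill-formed
[zi.pifr] — violates constraint 6: syllable 2 coda /fr/ has 2 consonants (> 1) → ill-formed
[tug] — violates constraint 4: syllable 1 coda contains /g/ → ill-formed
[mruj] — σ1 onset /mr/ (3→4 rises), coda /j/ ok → well-formed
[mribt] — violates constraint 6: syllable 1 coda /bt/ has 2 consonants (> 1) → ill-formed
[fmub.su] — violates constraint 3: contains banned sequence /bs/ → ill-formed
[dtu.vja] — violates constraint 2: syllable 1 onset /dt/: /d/ (stop, 1) → /t/ (stop, 1) does not rise → ill-formed
Well-formed: [mruj] → 1.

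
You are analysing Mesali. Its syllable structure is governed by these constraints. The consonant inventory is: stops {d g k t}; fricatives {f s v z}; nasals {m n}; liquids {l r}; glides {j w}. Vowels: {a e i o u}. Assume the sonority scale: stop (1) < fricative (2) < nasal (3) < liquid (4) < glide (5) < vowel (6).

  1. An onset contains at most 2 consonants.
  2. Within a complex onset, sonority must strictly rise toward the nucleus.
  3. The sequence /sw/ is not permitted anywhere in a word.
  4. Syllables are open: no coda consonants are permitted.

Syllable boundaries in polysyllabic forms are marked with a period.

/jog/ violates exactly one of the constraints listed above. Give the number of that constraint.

/jog/: syllable 1 coda /g/ has 1 consonant (> 0).
This is a violation of constraint 4: "Syllables are open: no coda consonants are permitted."
The remaining constraints (1, 2, 3) are satisfied.

4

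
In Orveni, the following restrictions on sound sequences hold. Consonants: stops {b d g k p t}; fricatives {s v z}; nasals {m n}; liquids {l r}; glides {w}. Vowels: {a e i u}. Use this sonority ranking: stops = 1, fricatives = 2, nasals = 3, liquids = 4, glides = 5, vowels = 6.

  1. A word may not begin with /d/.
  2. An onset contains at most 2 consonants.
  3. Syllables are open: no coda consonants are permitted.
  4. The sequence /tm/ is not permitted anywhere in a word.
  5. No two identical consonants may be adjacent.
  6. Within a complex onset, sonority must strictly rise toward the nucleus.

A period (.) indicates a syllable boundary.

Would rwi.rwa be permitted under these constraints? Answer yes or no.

yes

rwi.rwa — σ1 onset /rw/ (4→5 rises), coda /∅/ ok; σ2 onset /rw/ (4→5 rises), coda /∅/ ok → permitted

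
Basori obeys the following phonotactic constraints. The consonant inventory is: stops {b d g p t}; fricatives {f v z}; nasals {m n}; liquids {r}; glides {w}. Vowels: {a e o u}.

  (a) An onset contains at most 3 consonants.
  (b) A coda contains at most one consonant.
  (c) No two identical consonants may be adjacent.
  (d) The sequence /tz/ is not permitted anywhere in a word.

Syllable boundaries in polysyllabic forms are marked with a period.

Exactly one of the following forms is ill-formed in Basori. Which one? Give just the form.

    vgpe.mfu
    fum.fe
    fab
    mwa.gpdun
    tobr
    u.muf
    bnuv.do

vgpe.mfu — σ1 onset /vgp/ (3C), coda /∅/ ok; σ2 onset /mf/ (2C), coda /∅/ ok → well-formed
fum.fe — σ1 onset /f/, coda /m/ ok; σ2 onset /f/, coda /∅/ ok → well-formed
fab — σ1 onset /f/, coda /b/ ok → well-formed
mwa.gpdun — σ1 onset /mw/ (2C), coda /∅/ ok; σ2 onset /gpd/ (3C), coda /n/ ok → well-formed
tobr — violates constraint (b): syllable 1 coda /br/ has 2 consonants (> 1) → ill-formed
u.muf — σ1 onset /∅/, coda /∅/ ok; σ2 onset /m/, coda /f/ ok → well-formed
bnuv.do — σ1 onset /bn/ (2C), coda /v/ ok; σ2 onset /d/, coda /∅/ ok → well-formed

tobr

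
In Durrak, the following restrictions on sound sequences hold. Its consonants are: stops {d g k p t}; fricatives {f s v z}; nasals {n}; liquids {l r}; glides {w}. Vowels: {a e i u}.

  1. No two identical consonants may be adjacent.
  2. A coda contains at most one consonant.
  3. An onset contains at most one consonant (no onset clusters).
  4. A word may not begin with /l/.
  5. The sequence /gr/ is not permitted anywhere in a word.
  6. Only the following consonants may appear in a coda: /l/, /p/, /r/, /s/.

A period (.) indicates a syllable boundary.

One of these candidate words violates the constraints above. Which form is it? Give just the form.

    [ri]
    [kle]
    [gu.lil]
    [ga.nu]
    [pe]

[ri] — σ1 onset /r/, coda /∅/ ok → permitted
[kle] — violates constraint 3: syllable 1 onset /kl/ has 2 consonants (> 1) → not permitted
[gu.lil] — σ1 onset /g/, coda /∅/ ok; σ2 onset /l/, coda /l/ ok → permitted
[ga.nu] — σ1 onset /g/, coda /∅/ ok; σ2 onset /n/, coda /∅/ ok → permitted
[pe] — σ1 onset /p/, coda /∅/ ok → permitted

[kle]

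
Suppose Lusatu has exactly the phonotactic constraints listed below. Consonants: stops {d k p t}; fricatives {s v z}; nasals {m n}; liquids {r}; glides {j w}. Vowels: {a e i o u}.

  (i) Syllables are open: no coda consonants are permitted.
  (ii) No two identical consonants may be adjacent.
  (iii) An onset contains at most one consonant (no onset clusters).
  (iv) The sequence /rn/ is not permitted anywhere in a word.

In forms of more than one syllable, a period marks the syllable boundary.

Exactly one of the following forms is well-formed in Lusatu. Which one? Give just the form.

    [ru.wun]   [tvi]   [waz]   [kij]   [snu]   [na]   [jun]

[ru.wun] — violates constraint (i): syllable 2 coda /n/ has 1 consonant (> 0) → ill-formed
[tvi] — violates constraint (iii): syllable 1 onset /tv/ has 2 consonants (> 1) → ill-formed
[waz] — violates constraint (i): syllable 1 coda /z/ has 1 consonant (> 0) → ill-formed
[kij] — violates constraint (i): syllable 1 coda /j/ has 1 consonant (> 0) → ill-formed
[snu] — violates constraint (iii): syllable 1 onset /sn/ has 2 consonants (> 1) → ill-formed
[na] — σ1 onset /n/, coda /∅/ ok → well-formed
[jun] — violates constraint (i): syllable 1 coda /n/ has 1 consonant (> 0) → ill-formed

[na]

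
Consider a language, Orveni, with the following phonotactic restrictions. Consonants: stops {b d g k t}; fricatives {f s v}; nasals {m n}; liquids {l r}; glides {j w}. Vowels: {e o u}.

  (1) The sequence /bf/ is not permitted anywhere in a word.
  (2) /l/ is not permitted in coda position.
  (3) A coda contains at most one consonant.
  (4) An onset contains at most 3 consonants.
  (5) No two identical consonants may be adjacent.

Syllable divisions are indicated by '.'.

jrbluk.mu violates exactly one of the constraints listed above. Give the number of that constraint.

4

jrbluk.mu: syllable 1 onset /jrbl/ has 4 consonants (> 3).
This is a violation of constraint 4: "An onset contains at most 3 consonants."
The remaining constraints (1, 2, 3, 5) are satisfied.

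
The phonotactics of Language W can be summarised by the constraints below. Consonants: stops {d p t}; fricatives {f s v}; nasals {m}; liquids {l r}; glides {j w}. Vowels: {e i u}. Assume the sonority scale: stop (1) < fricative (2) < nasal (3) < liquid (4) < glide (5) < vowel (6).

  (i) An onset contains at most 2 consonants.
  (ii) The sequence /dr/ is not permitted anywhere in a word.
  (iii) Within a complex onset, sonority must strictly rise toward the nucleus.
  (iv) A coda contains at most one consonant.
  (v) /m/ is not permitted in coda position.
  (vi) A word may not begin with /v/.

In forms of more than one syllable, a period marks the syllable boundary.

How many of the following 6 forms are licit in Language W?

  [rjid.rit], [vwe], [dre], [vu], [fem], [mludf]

[rjid.rit] — violates constraint (ii): contains banned sequence /dr/ → illicit
[vwe] — violates constraint (vi): word begins with /v/ → illicit
[dre] — violates constraint (ii): contains banned sequence /dr/ → illicit
[vu] — violates constraint (vi): word begins with /v/ → illicit
[fem] — violates constraint (v): syllable 1 coda contains /m/ → illicit
[mludf] — violates constraint (iv): syllable 1 coda /df/ has 2 consonants (> 1) → illicit
No form is licit → 0.

0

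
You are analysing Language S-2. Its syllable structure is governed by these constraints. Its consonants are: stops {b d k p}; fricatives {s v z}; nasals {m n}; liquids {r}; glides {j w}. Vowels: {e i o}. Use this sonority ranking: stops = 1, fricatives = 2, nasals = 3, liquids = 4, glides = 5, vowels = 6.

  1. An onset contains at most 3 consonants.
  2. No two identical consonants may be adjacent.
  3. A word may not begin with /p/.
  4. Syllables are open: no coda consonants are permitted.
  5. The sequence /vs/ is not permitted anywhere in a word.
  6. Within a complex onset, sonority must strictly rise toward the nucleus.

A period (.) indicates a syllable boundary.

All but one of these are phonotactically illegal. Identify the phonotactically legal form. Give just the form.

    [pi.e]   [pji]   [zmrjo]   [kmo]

[kmo]

[pi.e] — violates constraint 3: word begins with /p/ → phonotactically illegal
[pji] — violates constraint 3: word begins with /p/ → phonotactically illegal
[zmrjo] — violates constraint 1: syllable 1 onset /zmrj/ has 4 consonants (> 3) → phonotactically illegal
[kmo] — σ1 onset /km/ (1→3 rises), coda /∅/ ok → phonotactically legal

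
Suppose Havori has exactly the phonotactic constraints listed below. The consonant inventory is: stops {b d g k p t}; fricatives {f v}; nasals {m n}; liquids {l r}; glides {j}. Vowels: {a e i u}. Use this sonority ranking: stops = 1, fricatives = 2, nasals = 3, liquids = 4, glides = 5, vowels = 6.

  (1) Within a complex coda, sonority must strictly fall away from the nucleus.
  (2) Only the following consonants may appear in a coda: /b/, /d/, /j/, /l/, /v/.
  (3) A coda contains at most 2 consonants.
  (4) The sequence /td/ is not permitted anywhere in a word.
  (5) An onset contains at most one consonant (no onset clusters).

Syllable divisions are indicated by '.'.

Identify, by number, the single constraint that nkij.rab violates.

nkij.rab: syllable 1 onset /nk/ has 2 consonants (> 1).
This is a violation of constraint 5: "An onset contains at most one consonant (no onset clusters)."
The remaining constraints (1, 2, 3, 4) are satisfied.

5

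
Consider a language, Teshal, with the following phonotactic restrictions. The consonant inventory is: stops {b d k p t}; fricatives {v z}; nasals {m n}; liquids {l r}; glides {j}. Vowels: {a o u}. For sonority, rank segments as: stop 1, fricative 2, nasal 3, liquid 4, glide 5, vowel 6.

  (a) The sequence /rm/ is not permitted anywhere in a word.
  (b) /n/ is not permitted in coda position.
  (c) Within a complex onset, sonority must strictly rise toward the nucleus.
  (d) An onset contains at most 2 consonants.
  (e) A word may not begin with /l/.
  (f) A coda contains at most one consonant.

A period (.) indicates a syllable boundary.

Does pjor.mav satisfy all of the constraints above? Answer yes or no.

no

pjor.mav — violates constraint (a): contains banned sequence /rm/ → not permitted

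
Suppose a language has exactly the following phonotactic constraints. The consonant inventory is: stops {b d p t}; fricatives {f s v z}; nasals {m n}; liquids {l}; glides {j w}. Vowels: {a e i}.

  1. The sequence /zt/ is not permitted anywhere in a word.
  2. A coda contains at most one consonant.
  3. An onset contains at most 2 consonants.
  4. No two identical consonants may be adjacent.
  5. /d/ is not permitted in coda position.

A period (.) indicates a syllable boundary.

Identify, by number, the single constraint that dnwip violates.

3

dnwip: syllable 1 onset /dnw/ has 3 consonants (> 2).
This is a violation of constraint 3: "An onset contains at most 2 consonants."
The remaining constraints (1, 2, 4, 5) are satisfied.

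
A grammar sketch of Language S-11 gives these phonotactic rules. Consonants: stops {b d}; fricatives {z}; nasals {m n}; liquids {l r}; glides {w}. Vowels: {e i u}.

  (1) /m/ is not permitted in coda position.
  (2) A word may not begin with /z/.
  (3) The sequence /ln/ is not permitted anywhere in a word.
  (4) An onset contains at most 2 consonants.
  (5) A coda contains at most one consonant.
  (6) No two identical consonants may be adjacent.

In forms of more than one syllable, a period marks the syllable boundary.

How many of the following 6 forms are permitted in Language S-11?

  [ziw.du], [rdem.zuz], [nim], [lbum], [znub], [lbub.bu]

0

[ziw.du] — violates constraint 2: word begins with /z/ → not permitted
[rdem.zuz] — violates constraint 1: syllable 1 coda contains /m/ → not permitted
[nim] — violates constraint 1: syllable 1 coda contains /m/ → not permitted
[lbum] — violates constraint 1: syllable 1 coda contains /m/ → not permitted
[znub] — violates constraint 2: word begins with /z/ → not permitted
[lbub.bu] — violates constraint 6: adjacent identical consonants /bb/ → not permitted
No form is permitted → 0.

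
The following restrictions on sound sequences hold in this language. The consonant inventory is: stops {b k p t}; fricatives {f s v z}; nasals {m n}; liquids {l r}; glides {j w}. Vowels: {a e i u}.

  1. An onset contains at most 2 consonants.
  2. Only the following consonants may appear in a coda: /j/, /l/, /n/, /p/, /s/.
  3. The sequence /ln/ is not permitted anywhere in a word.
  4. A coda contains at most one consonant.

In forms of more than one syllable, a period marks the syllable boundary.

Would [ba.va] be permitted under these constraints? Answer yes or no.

[ba.va] — σ1 onset /b/, coda /∅/ ok; σ2 onset /v/, coda /∅/ ok → permitted

yes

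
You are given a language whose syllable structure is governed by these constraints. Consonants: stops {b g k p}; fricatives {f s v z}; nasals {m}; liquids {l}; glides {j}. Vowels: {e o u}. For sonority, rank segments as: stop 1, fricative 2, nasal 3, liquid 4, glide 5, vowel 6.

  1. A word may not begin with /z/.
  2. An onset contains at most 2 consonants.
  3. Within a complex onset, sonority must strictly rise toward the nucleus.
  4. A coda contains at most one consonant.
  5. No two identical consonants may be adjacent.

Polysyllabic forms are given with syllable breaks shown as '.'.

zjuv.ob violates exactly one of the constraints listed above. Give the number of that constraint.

1

zjuv.ob: word begins with /z/.
This is a violation of constraint 1: "A word may not begin with /z/."
The remaining constraints (2, 3, 4, 5) are satisfied.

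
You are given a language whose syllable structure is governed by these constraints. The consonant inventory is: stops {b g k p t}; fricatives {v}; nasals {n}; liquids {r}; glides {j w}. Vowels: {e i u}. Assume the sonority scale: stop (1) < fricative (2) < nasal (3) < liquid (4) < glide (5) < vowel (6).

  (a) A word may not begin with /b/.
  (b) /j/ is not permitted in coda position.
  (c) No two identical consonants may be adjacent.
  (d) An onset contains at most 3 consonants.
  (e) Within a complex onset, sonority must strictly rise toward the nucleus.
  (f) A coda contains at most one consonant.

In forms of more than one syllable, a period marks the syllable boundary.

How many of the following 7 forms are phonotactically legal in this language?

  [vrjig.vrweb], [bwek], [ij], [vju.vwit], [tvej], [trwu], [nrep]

[vrjig.vrweb] — σ1 onset /vrj/ (2→4→5 rises), coda /g/ ok; σ2 onset /vrw/ (2→4→5 rises), coda /b/ ok → phonotactically legal
[bwek] — violates constraint (a): word begins with /b/ → phonotactically illegal
[ij] — violates constraint (b): syllable 1 coda contains /j/ → phonotactically illegal
[vju.vwit] — σ1 onset /vj/ (2→5 rises), coda /∅/ ok; σ2 onset /vw/ (2→5 rises), coda /t/ ok → phonotactically legal
[tvej] — violates constraint (b): syllable 1 coda contains /j/ → phonotactically illegal
[trwu] — σ1 onset /trw/ (1→4→5 rises), coda /∅/ ok → phonotactically legal
[nrep] — σ1 onset /nr/ (3→4 rises), coda /p/ ok → phonotactically legal
Phonotactically legal: [vrjig.vrweb], [vju.vwit], [trwu], [nrep] → 4.

4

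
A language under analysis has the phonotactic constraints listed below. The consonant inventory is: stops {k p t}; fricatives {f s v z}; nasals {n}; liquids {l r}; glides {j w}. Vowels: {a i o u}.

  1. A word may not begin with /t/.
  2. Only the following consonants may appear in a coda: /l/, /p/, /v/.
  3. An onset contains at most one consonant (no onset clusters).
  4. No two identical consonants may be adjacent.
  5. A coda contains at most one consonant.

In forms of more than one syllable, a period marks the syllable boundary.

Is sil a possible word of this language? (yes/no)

yes

sil — σ1 onset /s/, coda /l/ ok → licit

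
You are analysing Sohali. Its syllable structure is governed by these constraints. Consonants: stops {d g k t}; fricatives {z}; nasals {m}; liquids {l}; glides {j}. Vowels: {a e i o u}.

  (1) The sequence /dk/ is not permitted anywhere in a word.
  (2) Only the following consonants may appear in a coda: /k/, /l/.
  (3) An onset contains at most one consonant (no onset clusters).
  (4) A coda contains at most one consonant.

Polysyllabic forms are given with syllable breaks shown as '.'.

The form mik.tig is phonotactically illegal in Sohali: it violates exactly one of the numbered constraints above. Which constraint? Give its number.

2

mik.tig: syllable 2 coda contains /g/, which is not a licensed coda consonant.
This is a violation of constraint 2: "Only the following consonants may appear in a coda: /k/, /l/."
The remaining constraints (1, 3, 4) are satisfied.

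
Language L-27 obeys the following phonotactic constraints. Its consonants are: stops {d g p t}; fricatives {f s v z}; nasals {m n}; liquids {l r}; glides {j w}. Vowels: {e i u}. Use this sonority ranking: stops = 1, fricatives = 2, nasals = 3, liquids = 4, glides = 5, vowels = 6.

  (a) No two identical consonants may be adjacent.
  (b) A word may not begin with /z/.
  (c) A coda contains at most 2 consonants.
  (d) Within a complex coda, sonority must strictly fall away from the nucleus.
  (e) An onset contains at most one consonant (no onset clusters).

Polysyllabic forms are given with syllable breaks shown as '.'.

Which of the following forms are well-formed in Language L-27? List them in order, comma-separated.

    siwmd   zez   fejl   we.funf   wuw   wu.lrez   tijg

siwmd — violates constraint (c): syllable 1 coda /wmd/ has 3 consonants (> 2) → ill-formed
zez — violates constraint (b): word begins with /z/ → ill-formed
fejl — σ1 onset /f/, coda /jl/ (5→4 falls) ok → well-formed
we.funf — σ1 onset /w/, coda /∅/ ok; σ2 onset /f/, coda /nf/ (3→2 falls) ok → well-formed
wuw — σ1 onset /w/, coda /w/ ok → well-formed
wu.lrez — violates constraint (e): syllable 2 onset /lr/ has 2 consonants (> 1) → ill-formed
tijg — σ1 onset /t/, coda /jg/ (5→1 falls) ok → well-formed

fejl, we.funf, wuw, tijg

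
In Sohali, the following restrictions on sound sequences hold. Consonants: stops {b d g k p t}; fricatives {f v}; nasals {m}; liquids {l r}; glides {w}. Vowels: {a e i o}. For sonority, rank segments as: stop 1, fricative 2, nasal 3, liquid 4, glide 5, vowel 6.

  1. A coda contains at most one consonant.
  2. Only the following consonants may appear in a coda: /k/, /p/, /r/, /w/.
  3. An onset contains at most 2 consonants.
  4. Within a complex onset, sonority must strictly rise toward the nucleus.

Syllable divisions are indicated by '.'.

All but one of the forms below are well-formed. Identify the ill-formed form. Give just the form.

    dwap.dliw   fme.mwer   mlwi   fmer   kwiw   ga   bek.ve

dwap.dliw — σ1 onset /dw/ (1→5 rises), coda /p/ ok; σ2 onset /dl/ (1→4 rises), coda /w/ ok → well-formed
fme.mwer — σ1 onset /fm/ (2→3 rises), coda /∅/ ok; σ2 onset /mw/ (3→5 rises), coda /r/ ok → well-formed
mlwi — violates constraint 3: syllable 1 onset /mlw/ has 3 consonants (> 2) → ill-formed
fmer — σ1 onset /fm/ (2→3 rises), coda /r/ ok → well-formed
kwiw — σ1 onset /kw/ (1→5 rises), coda /w/ ok → well-formed
ga — σ1 onset /g/, coda /∅/ ok → well-formed
bek.ve — σ1 onset /b/, coda /k/ ok; σ2 onset /v/, coda /∅/ ok → well-formed

mlwi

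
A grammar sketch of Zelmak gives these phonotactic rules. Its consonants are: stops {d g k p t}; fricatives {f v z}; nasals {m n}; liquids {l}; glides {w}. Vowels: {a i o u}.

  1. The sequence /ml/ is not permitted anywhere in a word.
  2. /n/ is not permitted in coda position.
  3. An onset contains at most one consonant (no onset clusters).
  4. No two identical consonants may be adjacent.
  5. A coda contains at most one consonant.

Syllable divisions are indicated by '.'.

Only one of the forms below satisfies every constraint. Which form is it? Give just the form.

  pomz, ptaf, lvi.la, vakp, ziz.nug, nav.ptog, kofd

ziz.nug

pomz — violates constraint 5: syllable 1 coda /mz/ has 2 consonants (> 1) → ill-formed
ptaf — violates constraint 3: syllable 1 onset /pt/ has 2 consonants (> 1) → ill-formed
lvi.la — violates constraint 3: syllable 1 onset /lv/ has 2 consonants (> 1) → ill-formed
vakp — violates constraint 5: syllable 1 coda /kp/ has 2 consonants (> 1) → ill-formed
ziz.nug — σ1 onset /z/, coda /z/ ok; σ2 onset /n/, coda /g/ ok → well-formed
nav.ptog — violates constraint 3: syllable 2 onset /pt/ has 2 consonants (> 1) → ill-formed
kofd — violates constraint 5: syllable 1 coda /fd/ has 2 consonants (> 1) → ill-formed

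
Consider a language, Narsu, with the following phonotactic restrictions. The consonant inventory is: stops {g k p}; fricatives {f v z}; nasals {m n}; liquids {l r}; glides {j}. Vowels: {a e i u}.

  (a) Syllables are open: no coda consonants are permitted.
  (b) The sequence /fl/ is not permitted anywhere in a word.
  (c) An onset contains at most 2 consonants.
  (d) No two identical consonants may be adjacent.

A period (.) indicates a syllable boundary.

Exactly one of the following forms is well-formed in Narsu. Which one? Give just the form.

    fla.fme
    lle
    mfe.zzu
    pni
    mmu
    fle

pni

fla.fme — violates constraint (b): contains banned sequence /fl/ → ill-formed
lle — violates constraint (d): adjacent identical consonants /ll/ → ill-formed
mfe.zzu — violates constraint (d): adjacent identical consonants /zz/ → ill-formed
pni — σ1 onset /pn/ (2C), coda /∅/ ok → well-formed
mmu — violates constraint (d): adjacent identical consonants /mm/ → ill-formed
fle — violates constraint (b): contains banned sequence /fl/ → ill-formed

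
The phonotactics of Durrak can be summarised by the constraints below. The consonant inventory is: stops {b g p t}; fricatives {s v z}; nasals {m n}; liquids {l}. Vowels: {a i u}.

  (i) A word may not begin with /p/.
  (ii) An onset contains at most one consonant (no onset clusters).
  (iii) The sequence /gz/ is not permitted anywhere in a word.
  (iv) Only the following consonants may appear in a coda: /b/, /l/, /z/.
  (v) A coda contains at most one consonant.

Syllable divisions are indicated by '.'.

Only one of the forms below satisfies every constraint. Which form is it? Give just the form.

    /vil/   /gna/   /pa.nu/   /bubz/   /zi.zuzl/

/vil/ — σ1 onset /v/, coda /l/ ok → permitted
/gna/ — violates constraint (ii): syllable 1 onset /gn/ has 2 consonants (> 1) → not permitted
/pa.nu/ — violates constraint (i): word begins with /p/ → not permitted
/bubz/ — violates constraint (v): syllable 1 coda /bz/ has 2 consonants (> 1) → not permitted
/zi.zuzl/ — violates constraint (v): syllable 2 coda /zl/ has 2 consonants (> 1) → not permitted

/vil/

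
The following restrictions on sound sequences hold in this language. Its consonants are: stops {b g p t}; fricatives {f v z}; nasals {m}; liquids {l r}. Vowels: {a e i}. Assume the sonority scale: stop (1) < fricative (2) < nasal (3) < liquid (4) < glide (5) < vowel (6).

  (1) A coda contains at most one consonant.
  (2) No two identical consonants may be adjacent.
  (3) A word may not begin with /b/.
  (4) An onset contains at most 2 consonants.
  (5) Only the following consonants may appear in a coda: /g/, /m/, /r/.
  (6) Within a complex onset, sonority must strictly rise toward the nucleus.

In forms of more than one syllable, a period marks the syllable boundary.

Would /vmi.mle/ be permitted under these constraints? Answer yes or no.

yes

/vmi.mle/ — σ1 onset /vm/ (2→3 rises), coda /∅/ ok; σ2 onset /ml/ (3→4 rises), coda /∅/ ok → permitted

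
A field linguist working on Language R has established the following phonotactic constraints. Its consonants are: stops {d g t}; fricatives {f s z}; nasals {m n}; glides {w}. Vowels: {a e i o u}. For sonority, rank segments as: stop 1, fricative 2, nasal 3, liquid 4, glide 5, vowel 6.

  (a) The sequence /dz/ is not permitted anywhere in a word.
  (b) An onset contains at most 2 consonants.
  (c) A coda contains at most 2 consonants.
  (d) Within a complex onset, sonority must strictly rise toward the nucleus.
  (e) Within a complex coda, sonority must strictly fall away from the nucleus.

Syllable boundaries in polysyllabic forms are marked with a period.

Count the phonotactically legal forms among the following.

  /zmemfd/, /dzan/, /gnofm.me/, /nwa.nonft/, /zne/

1

/zmemfd/ — violates constraint (c): syllable 1 coda /mfd/ has 3 consonants (> 2) → phonotactically illegal
/dzan/ — violates constraint (a): contains banned sequence /dz/ → phonotactically illegal
/gnofm.me/ — violates constraint (e): syllable 1 coda /fm/: /f/ (fricative, 2) → /m/ (nasal, 3) does not fall → phonotactically illegal
/nwa.nonft/ — violates constraint (c): syllable 2 coda /nft/ has 3 consonants (> 2) → phonotactically illegal
/zne/ — σ1 onset /zn/ (2→3 rises), coda /∅/ ok → phonotactically legal
Phonotactically legal: /zne/ → 1.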